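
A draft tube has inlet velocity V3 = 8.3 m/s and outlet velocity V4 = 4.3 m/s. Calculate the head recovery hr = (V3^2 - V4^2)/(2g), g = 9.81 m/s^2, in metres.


hr = (8.3^2 - 4.3^2) / (2*9.81) = 2.5688 m


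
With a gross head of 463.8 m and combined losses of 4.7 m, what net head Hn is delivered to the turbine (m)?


Hn = 463.8 - 4.7 = 459.1000 m


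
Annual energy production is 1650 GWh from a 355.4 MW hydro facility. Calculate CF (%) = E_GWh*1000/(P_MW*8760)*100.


CF = 1650 * 1000 / (355.4 * 8760) * 100 = 52.9984 %


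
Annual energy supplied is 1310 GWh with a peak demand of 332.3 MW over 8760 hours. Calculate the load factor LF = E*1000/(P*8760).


LF = 1310 * 1000 / (332.3 * 8760) = 0.4500


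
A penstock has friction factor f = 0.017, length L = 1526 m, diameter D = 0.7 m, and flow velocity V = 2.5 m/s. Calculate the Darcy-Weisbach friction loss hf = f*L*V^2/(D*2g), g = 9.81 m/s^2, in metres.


hf = 0.017 * 1526 * 2.5^2 / (0.7 * 2 * 9.81) = 11.8056 m


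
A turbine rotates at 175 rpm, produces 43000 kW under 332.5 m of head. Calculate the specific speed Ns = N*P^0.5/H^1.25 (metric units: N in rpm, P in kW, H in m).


Ns = 175 * 43000^0.5 / 332.5^1.25 = 25.5583


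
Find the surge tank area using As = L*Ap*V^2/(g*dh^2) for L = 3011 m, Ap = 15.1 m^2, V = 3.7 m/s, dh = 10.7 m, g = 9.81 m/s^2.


As = 3011 * 15.1 * 3.7^2 / (9.81 * 10.7^2) = 554.1848 m^2


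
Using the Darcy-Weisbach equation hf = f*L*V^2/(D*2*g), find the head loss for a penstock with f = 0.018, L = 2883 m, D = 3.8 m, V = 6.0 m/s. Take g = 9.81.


hf = 0.018 * 2883 * 6.0^2 / (3.8 * 2 * 9.81) = 25.0575 m


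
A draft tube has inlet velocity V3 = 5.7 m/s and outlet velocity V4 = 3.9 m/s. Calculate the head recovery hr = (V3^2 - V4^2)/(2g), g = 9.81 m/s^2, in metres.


hr = (5.7^2 - 3.9^2) / (2*9.81) = 0.8807 m


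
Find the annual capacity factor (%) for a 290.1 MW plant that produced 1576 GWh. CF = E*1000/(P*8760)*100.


CF = 1576 * 1000 / (290.1 * 8760) * 100 = 62.0161 %


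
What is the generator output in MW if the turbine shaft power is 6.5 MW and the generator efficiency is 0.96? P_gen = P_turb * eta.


P_gen = 6.5 * 0.96 = 6.2400 MW


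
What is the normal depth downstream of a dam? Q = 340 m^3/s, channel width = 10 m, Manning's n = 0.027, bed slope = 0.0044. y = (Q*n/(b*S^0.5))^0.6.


y = (340 * 0.027 / (10 * 0.0044^0.5))^0.6 = 4.8380 m


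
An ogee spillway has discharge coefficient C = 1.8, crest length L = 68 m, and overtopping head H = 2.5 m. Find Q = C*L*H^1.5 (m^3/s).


Q = 1.8 * 68 * 2.5^1.5 = 483.8285 m^3/s


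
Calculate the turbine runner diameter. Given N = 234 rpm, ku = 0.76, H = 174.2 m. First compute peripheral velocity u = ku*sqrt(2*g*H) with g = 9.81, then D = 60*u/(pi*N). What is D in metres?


u = 0.76 * sqrt(2*9.81*174.2) = 44.4311 m/s
D = 60 * 44.4311 / (pi * 234) = 3.6264 m


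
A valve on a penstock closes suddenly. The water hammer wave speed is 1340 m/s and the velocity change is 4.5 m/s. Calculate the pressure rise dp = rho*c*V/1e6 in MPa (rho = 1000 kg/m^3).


dp = 1000 * 1340 * 4.5 / 1e6 = 6.0300 MPa


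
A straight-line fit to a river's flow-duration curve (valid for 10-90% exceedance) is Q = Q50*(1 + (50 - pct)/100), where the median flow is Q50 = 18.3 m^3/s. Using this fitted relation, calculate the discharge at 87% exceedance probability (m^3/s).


Q = 18.3 * (1 + (50 - 87)/100) = 11.5290 m^3/s


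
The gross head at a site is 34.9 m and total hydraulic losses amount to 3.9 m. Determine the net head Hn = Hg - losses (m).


Hn = 34.9 - 3.9 = 31.0000 m


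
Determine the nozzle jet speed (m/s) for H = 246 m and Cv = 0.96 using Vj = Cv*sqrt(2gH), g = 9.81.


Vj = 0.96 * sqrt(2*9.81*246) = 66.6942 m/s


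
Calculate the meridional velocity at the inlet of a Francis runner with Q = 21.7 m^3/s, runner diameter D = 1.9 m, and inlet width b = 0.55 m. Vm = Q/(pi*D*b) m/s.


Vm = 21.7 / (pi * 1.9 * 0.55) = 6.6099 m/s


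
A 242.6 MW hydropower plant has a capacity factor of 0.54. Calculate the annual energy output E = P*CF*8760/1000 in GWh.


E = 242.6 * 0.54 * 8760 / 1000 = 1147.5950 GWh


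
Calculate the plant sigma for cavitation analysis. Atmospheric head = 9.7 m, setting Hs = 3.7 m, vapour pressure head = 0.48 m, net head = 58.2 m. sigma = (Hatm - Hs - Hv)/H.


sigma = (9.7 - 3.7 - 0.48) / 58.2 = 0.0948


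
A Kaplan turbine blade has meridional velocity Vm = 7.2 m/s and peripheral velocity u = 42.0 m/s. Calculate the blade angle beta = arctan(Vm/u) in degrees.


beta = arctan(7.2 / 42.0) = 9.7276 degrees


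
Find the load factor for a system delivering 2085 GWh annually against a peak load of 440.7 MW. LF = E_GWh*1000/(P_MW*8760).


LF = 2085 * 1000 / (440.7 * 8760) = 0.5401


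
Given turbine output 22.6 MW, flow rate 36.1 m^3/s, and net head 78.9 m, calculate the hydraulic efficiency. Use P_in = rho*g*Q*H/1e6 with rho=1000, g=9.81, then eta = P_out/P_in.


P_in = 1000 * 9.81 * 36.1 * 78.9 / 1e6 = 27.9417 MW
eta = 22.6 / 27.9417 = 0.8088


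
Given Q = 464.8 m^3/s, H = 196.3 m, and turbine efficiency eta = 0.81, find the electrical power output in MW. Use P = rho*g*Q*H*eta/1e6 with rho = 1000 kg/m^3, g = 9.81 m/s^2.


P = 1000 * 9.81 * 464.8 * 196.3 * 0.81 / 1e6 = 725.0041 MW


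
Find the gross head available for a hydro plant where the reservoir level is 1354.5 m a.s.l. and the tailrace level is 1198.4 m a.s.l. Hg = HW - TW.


Hg = 1354.5 - 1198.4 = 156.1000 m


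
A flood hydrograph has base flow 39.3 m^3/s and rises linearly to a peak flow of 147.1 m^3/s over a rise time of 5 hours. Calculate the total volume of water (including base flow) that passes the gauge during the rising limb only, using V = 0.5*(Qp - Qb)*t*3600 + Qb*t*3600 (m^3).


V = 0.5*(147.1 - 39.3)*5*3600 + 39.3*5*3600 = 1.6776e+06 m^3


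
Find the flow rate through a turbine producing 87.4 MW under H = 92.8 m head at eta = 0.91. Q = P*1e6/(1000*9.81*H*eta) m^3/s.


Q = 87.4 * 1e6 / (1000 * 9.81 * 92.8 * 0.91) = 105.5001 m^3/s


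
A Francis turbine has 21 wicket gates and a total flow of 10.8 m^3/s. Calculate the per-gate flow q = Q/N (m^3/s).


q = 10.8 / 21 = 0.5143 m^3/s


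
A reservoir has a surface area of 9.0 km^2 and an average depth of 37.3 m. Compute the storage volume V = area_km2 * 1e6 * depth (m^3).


V = 9.0 * 1e6 * 37.3 = 3.3570e+08 m^3


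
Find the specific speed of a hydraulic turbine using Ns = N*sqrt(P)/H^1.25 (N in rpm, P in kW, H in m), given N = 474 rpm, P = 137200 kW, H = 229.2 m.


Ns = 474 * 137200^0.5 / 229.2^1.25 = 196.8734


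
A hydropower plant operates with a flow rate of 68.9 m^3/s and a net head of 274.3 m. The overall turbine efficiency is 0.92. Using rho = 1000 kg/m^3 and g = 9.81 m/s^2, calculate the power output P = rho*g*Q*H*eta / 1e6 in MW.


P = 1000 * 9.81 * 68.9 * 274.3 * 0.92 / 1e6 = 170.5697 MW


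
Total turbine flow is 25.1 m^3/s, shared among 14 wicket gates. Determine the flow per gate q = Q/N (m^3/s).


q = 25.1 / 14 = 1.7929 m^3/s


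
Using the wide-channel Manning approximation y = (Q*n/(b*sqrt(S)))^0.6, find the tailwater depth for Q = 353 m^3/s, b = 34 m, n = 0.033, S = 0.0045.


y = (353 * 0.033 / (34 * 0.0045^0.5))^0.6 = 2.6602 m


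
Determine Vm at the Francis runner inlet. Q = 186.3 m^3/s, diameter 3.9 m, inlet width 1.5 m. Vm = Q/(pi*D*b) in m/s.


Vm = 186.3 / (pi * 3.9 * 1.5) = 10.1369 m/s


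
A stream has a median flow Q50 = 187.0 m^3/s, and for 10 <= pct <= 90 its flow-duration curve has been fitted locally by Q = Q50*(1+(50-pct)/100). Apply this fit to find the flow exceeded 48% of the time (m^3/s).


Q = 187.0 * (1 + (50 - 48)/100) = 190.7400 m^3/s


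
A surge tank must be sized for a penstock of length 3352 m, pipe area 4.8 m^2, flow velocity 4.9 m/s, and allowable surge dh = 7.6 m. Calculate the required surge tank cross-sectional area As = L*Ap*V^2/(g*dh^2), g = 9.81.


As = 3352 * 4.8 * 4.9^2 / (9.81 * 7.6^2) = 681.7752 m^2


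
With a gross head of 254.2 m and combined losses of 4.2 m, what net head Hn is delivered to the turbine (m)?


Hn = 254.2 - 4.2 = 250.0000 m


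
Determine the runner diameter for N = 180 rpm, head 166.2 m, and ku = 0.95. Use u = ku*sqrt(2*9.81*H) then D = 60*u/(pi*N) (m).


u = 0.95 * sqrt(2*9.81*166.2) = 54.2486 m/s
D = 60 * 54.2486 / (pi * 180) = 5.7560 m


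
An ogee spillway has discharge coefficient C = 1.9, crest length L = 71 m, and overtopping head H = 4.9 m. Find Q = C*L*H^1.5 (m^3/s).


Q = 1.9 * 71 * 4.9^1.5 = 1463.2080 m^3/s


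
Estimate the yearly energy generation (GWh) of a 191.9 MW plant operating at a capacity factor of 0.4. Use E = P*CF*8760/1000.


E = 191.9 * 0.4 * 8760 / 1000 = 672.4176 GWh


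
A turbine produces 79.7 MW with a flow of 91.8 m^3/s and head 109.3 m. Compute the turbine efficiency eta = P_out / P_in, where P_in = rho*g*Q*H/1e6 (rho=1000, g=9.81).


P_in = 1000 * 9.81 * 91.8 * 109.3 / 1e6 = 98.4310 MW
eta = 79.7 / 98.4310 = 0.8097


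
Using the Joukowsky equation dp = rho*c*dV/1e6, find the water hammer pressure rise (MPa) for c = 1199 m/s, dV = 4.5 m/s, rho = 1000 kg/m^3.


dp = 1000 * 1199 * 4.5 / 1e6 = 5.3955 MPa


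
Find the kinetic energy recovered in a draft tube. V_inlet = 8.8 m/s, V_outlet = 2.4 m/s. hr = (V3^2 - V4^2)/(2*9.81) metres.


hr = (8.8^2 - 2.4^2) / (2*9.81) = 3.6534 m


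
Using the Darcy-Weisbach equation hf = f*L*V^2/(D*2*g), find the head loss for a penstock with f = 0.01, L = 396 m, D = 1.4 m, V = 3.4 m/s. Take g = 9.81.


hf = 0.01 * 396 * 3.4^2 / (1.4 * 2 * 9.81) = 1.6666 m


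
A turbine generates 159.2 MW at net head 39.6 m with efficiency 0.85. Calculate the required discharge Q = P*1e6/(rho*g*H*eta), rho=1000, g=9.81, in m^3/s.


Q = 159.2 * 1e6 / (1000 * 9.81 * 39.6 * 0.85) = 482.1253 m^3/s


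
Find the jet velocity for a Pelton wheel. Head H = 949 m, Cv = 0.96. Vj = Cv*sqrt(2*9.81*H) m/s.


Vj = 0.96 * sqrt(2*9.81*949) = 130.9947 m/s


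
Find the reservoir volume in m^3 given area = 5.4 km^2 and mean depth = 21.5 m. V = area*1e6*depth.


V = 5.4 * 1e6 * 21.5 = 1.1610e+08 m^3


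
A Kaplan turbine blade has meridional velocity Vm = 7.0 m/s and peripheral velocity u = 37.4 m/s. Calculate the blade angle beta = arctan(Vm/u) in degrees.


beta = arctan(7.0 / 37.4) = 10.6012 degrees


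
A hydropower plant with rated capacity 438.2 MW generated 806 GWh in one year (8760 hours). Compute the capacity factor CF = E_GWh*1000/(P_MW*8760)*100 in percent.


CF = 806 * 1000 / (438.2 * 8760) * 100 = 20.9971 %


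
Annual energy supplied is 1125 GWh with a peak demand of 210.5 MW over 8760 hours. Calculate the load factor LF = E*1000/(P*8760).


LF = 1125 * 1000 / (210.5 * 8760) = 0.6101


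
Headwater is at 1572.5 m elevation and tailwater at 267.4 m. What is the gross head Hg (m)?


Hg = 1572.5 - 267.4 = 1305.1000 m


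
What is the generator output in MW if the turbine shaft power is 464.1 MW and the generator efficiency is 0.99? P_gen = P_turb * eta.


P_gen = 464.1 * 0.99 = 459.4590 MW


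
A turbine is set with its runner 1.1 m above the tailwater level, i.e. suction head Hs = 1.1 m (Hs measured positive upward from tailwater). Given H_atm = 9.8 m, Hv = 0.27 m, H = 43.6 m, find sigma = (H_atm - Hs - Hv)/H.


sigma = (9.8 - 1.1 - 0.27) / 43.6 = 0.1933


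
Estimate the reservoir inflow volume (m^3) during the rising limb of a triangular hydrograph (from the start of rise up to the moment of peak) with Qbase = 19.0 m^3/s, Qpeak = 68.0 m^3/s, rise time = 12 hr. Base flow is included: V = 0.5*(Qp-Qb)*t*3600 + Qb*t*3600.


V = 0.5*(68.0 - 19.0)*12*3600 + 19.0*12*3600 = 1.8792e+06 m^3


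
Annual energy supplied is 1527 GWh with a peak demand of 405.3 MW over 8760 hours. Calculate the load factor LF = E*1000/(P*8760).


LF = 1527 * 1000 / (405.3 * 8760) = 0.4301


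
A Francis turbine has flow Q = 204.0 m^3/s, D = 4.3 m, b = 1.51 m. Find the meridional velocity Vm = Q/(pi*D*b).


Vm = 204.0 / (pi * 4.3 * 1.51) = 10.0008 m/s


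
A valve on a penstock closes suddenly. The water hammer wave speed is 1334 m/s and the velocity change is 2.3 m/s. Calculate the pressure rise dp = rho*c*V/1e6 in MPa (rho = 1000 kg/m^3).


dp = 1000 * 1334 * 2.3 / 1e6 = 3.0682 MPa


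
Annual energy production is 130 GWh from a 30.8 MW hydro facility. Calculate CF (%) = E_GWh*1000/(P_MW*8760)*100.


CF = 130 * 1000 / (30.8 * 8760) * 100 = 48.1824 %


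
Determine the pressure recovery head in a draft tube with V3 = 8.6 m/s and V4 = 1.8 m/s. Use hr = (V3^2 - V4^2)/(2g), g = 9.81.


hr = (8.6^2 - 1.8^2) / (2*9.81) = 3.6045 m


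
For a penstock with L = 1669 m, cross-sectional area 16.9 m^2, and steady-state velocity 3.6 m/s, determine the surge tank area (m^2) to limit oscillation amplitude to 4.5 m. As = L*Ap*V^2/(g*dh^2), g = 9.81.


As = 1669 * 16.9 * 3.6^2 / (9.81 * 4.5^2) = 1840.1533 m^2


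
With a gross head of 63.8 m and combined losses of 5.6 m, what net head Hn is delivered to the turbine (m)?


Hn = 63.8 - 5.6 = 58.2000 m


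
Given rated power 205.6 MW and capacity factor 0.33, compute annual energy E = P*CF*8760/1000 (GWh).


E = 205.6 * 0.33 * 8760 / 1000 = 594.3485 GWh


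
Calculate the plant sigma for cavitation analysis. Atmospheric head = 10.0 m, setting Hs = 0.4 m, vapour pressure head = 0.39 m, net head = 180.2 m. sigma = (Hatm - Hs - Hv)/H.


sigma = (10.0 - 0.4 - 0.39) / 180.2 = 0.0511


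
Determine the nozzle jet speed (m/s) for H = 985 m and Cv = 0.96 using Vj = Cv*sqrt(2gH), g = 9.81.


Vj = 0.96 * sqrt(2*9.81*985) = 133.4562 m/s


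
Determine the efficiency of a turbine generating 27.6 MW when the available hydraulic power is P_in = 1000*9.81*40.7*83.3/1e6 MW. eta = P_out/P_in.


P_in = 1000 * 9.81 * 40.7 * 83.3 / 1e6 = 33.2589 MW
eta = 27.6 / 33.2589 = 0.8299


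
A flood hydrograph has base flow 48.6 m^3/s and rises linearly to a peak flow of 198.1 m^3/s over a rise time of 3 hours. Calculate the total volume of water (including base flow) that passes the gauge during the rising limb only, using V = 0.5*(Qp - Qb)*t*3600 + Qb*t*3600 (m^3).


V = 0.5*(198.1 - 48.6)*3*3600 + 48.6*3*3600 = 1.3322e+06 m^3


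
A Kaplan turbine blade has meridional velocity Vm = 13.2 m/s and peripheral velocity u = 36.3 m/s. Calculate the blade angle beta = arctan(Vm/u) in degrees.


beta = arctan(13.2 / 36.3) = 19.9831 degrees


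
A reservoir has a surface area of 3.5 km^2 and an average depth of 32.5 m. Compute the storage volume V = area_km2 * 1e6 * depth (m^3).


V = 3.5 * 1e6 * 32.5 = 1.1375e+08 m^3


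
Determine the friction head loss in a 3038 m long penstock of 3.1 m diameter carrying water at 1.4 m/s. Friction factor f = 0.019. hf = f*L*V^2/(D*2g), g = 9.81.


hf = 0.019 * 3038 * 1.4^2 / (3.1 * 2 * 9.81) = 1.8601 m


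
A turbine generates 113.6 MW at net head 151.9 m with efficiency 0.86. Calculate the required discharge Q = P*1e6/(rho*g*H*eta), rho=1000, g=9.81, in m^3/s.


Q = 113.6 * 1e6 / (1000 * 9.81 * 151.9 * 0.86) = 88.6448 m^3/s


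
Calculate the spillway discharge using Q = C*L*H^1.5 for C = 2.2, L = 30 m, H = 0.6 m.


Q = 2.2 * 30 * 0.6^1.5 = 30.6740 m^3/s


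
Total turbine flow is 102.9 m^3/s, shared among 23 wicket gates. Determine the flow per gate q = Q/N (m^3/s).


q = 102.9 / 23 = 4.4739 m^3/s


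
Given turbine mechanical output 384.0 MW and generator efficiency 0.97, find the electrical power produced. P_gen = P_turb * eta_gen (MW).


P_gen = 384.0 * 0.97 = 372.4800 MW


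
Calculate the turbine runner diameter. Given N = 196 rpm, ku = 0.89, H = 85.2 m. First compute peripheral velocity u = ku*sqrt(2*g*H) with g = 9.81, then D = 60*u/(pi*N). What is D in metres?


u = 0.89 * sqrt(2*9.81*85.2) = 36.3881 m/s
D = 60 * 36.3881 / (pi * 196) = 3.5457 m


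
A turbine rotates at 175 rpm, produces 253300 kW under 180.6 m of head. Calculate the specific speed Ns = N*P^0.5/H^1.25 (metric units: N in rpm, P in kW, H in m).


Ns = 175 * 253300^0.5 / 180.6^1.25 = 133.0327


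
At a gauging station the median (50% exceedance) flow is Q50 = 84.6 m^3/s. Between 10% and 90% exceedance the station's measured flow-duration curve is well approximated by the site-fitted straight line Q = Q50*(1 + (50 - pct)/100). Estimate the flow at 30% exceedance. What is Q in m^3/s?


Q = 84.6 * (1 + (50 - 30)/100) = 101.5200 m^3/s


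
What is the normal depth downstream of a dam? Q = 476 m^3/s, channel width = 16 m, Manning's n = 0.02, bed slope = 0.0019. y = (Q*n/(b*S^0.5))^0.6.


y = (476 * 0.02 / (16 * 0.0019^0.5))^0.6 = 4.7983 m


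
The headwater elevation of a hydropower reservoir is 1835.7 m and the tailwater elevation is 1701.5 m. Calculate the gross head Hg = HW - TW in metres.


Hg = 1835.7 - 1701.5 = 134.2000 m


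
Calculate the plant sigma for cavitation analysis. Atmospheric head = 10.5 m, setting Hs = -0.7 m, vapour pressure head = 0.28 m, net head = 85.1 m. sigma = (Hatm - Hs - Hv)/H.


sigma = (10.5 - (-0.7) - 0.28) / 85.1 = 0.1283


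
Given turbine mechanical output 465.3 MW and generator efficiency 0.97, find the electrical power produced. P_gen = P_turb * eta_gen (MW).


P_gen = 465.3 * 0.97 = 451.3410 MW


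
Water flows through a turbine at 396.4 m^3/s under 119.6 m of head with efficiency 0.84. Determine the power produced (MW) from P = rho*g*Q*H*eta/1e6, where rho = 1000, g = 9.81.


P = 1000 * 9.81 * 396.4 * 119.6 * 0.84 / 1e6 = 390.6727 MW


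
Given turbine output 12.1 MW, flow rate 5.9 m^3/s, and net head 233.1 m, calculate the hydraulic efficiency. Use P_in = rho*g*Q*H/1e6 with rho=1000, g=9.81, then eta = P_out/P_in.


P_in = 1000 * 9.81 * 5.9 * 233.1 / 1e6 = 13.4916 MW
eta = 12.1 / 13.4916 = 0.8969


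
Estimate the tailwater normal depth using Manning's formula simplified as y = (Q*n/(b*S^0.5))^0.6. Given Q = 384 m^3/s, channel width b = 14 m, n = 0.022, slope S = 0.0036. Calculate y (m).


y = (384 * 0.022 / (14 * 0.0036^0.5))^0.6 = 3.9947 m


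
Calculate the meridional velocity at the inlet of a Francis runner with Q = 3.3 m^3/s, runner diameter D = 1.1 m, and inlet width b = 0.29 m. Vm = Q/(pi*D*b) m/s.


Vm = 3.3 / (pi * 1.1 * 0.29) = 3.2929 m/s


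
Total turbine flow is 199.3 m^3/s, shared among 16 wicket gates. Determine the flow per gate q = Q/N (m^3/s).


q = 199.3 / 16 = 12.4563 m^3/s


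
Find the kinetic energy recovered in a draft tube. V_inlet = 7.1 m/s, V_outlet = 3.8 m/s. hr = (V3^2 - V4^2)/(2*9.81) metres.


hr = (7.1^2 - 3.8^2) / (2*9.81) = 1.8333 m


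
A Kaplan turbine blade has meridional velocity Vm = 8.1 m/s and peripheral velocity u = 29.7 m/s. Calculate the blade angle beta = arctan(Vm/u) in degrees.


beta = arctan(8.1 / 29.7) = 15.2551 degrees


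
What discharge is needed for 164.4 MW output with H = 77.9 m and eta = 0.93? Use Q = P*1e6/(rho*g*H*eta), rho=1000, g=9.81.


Q = 164.4 * 1e6 / (1000 * 9.81 * 77.9 * 0.93) = 231.3196 m^3/s


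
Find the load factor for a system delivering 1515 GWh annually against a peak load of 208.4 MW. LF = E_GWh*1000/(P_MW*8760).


LF = 1515 * 1000 / (208.4 * 8760) = 0.8299


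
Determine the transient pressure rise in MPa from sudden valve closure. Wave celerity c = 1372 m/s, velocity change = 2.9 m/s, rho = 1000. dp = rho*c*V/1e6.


dp = 1000 * 1372 * 2.9 / 1e6 = 3.9788 MPa


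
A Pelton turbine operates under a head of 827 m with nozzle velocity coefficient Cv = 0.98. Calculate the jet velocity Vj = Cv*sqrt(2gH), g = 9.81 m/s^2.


Vj = 0.98 * sqrt(2*9.81*827) = 124.8327 m/s


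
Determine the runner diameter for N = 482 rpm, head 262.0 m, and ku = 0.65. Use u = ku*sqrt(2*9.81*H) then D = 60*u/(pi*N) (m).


u = 0.65 * sqrt(2*9.81*262.0) = 46.6030 m/s
D = 60 * 46.6030 / (pi * 482) = 1.8466 m


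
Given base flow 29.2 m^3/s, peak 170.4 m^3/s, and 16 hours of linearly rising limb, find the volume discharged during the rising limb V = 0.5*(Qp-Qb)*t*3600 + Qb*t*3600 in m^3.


V = 0.5*(170.4 - 29.2)*16*3600 + 29.2*16*3600 = 5.7485e+06 m^3


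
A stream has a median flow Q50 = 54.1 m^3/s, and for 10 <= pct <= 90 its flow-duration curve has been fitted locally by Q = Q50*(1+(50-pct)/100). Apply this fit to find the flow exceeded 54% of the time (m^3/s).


Q = 54.1 * (1 + (50 - 54)/100) = 51.9360 m^3/s


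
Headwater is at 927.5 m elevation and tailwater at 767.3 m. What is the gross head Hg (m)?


Hg = 927.5 - 767.3 = 160.2000 m


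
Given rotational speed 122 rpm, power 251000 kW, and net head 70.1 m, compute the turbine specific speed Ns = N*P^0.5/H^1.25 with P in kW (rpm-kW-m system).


Ns = 122 * 251000^0.5 / 70.1^1.25 = 301.3347


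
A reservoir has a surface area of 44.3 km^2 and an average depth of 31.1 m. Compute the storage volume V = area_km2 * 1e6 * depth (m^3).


V = 44.3 * 1e6 * 31.1 = 1.3777e+09 m^3


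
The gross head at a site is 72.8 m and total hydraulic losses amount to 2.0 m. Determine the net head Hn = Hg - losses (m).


Hn = 72.8 - 2.0 = 70.8000 m


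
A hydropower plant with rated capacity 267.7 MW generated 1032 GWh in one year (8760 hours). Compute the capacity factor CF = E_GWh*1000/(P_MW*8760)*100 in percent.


CF = 1032 * 1000 / (267.7 * 8760) * 100 = 44.0076 %


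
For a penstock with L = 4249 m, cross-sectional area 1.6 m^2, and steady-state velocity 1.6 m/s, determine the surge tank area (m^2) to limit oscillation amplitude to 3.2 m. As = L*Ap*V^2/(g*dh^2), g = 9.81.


As = 4249 * 1.6 * 1.6^2 / (9.81 * 3.2^2) = 173.2518 m^2


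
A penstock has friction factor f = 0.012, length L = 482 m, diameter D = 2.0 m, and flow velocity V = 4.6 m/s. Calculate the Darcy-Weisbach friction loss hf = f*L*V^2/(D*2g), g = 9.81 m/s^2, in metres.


hf = 0.012 * 482 * 4.6^2 / (2.0 * 2 * 9.81) = 3.1190 m


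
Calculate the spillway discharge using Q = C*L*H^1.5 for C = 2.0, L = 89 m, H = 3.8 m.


Q = 2.0 * 89 * 3.8^1.5 = 1318.5463 m^3/s


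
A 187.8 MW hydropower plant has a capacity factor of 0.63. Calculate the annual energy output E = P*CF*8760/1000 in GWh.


E = 187.8 * 0.63 * 8760 / 1000 = 1036.4306 GWh


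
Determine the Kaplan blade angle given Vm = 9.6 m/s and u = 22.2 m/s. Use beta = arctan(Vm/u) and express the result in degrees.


beta = arctan(9.6 / 22.2) = 23.3852 degrees


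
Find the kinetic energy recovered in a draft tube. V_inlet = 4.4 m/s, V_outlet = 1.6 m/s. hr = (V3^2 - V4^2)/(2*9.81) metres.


hr = (4.4^2 - 1.6^2) / (2*9.81) = 0.8563 m


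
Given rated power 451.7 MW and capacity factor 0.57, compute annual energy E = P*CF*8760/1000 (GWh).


E = 451.7 * 0.57 * 8760 / 1000 = 2255.4284 GWh


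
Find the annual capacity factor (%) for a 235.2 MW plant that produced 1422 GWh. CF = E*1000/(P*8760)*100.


CF = 1422 * 1000 / (235.2 * 8760) * 100 = 69.0173 %


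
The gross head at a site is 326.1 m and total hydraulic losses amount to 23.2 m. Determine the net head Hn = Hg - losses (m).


Hn = 326.1 - 23.2 = 302.9000 m


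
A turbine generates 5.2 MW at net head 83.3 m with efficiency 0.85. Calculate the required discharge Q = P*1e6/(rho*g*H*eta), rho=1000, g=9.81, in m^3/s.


Q = 5.2 * 1e6 / (1000 * 9.81 * 83.3 * 0.85) = 7.4864 m^3/s


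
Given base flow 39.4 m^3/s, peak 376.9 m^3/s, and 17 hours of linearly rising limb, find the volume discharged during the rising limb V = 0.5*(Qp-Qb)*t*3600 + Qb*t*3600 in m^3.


V = 0.5*(376.9 - 39.4)*17*3600 + 39.4*17*3600 = 1.2739e+07 m^3


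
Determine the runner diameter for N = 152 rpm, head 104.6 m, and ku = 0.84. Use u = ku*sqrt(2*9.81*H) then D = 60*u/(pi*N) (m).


u = 0.84 * sqrt(2*9.81*104.6) = 38.0535 m/s
D = 60 * 38.0535 / (pi * 152) = 4.7814 m


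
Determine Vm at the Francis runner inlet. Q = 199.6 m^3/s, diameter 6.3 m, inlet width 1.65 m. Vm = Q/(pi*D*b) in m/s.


Vm = 199.6 / (pi * 6.3 * 1.65) = 6.1120 m/s


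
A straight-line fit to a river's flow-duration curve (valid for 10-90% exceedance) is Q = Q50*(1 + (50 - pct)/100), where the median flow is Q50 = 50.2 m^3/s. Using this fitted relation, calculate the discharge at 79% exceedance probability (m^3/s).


Q = 50.2 * (1 + (50 - 79)/100) = 35.6420 m^3/s


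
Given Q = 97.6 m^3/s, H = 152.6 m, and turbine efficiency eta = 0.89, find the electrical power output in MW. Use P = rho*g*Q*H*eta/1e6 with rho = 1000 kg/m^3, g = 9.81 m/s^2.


P = 1000 * 9.81 * 97.6 * 152.6 * 0.89 / 1e6 = 130.0359 MW


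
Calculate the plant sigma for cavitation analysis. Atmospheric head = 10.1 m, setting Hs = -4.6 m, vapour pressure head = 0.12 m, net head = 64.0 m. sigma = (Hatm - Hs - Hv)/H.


sigma = (10.1 - (-4.6) - 0.12) / 64.0 = 0.2278


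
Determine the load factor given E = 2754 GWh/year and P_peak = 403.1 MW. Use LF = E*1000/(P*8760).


LF = 2754 * 1000 / (403.1 * 8760) = 0.7799


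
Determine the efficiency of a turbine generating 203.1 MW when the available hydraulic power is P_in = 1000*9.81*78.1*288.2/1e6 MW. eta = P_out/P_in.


P_in = 1000 * 9.81 * 78.1 * 288.2 / 1e6 = 220.8076 MW
eta = 203.1 / 220.8076 = 0.9198


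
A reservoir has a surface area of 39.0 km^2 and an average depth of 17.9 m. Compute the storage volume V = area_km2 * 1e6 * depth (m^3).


V = 39.0 * 1e6 * 17.9 = 6.9810e+08 m^3


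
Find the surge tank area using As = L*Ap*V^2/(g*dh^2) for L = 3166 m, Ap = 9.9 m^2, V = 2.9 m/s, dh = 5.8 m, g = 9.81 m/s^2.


As = 3166 * 9.9 * 2.9^2 / (9.81 * 5.8^2) = 798.7615 m^2


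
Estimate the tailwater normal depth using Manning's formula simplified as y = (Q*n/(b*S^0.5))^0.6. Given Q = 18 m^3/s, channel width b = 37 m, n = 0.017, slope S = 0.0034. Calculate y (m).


y = (18 * 0.017 / (37 * 0.0034^0.5))^0.6 = 0.3098 m


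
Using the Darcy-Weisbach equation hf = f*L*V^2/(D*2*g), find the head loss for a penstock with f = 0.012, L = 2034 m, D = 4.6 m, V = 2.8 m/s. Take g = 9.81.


hf = 0.012 * 2034 * 2.8^2 / (4.6 * 2 * 9.81) = 2.1203 m


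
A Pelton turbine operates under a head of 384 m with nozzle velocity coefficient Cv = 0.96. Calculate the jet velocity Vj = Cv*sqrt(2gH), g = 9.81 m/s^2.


Vj = 0.96 * sqrt(2*9.81*384) = 83.3271 m/s


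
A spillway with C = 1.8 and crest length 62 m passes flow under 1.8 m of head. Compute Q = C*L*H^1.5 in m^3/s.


Q = 1.8 * 62 * 1.8^1.5 = 269.5088 m^3/s


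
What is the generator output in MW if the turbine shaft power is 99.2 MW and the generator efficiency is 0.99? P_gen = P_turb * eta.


P_gen = 99.2 * 0.99 = 98.2080 MW


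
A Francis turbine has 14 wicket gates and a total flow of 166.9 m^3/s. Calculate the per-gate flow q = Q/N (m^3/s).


q = 166.9 / 14 = 11.9214 m^3/s


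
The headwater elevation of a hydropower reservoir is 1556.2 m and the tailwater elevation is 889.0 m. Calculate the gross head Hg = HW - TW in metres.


Hg = 1556.2 - 889.0 = 667.2000 m


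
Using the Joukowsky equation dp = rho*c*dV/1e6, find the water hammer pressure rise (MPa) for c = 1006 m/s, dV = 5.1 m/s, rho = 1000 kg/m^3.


dp = 1000 * 1006 * 5.1 / 1e6 = 5.1306 MPa


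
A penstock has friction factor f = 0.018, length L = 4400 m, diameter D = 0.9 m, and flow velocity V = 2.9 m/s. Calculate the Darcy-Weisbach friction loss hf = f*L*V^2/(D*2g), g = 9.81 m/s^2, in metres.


hf = 0.018 * 4400 * 2.9^2 / (0.9 * 2 * 9.81) = 37.7207 m


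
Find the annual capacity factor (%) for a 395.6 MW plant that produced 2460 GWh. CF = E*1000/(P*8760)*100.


CF = 2460 * 1000 / (395.6 * 8760) * 100 = 70.9863 %


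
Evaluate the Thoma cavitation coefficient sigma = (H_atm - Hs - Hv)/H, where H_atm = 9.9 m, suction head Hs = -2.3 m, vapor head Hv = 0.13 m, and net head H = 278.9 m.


sigma = (9.9 - (-2.3) - 0.13) / 278.9 = 0.0433


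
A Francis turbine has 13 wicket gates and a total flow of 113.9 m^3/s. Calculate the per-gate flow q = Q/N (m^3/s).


q = 113.9 / 13 = 8.7615 m^3/s


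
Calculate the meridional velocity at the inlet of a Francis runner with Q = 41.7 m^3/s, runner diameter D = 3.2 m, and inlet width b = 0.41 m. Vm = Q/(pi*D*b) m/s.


Vm = 41.7 / (pi * 3.2 * 0.41) = 10.1170 m/s


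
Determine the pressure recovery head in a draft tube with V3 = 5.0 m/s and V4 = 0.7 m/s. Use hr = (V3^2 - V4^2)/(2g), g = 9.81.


hr = (5.0^2 - 0.7^2) / (2*9.81) = 1.2492 m


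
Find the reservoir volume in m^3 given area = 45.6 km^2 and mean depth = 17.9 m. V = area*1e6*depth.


V = 45.6 * 1e6 * 17.9 = 8.1624e+08 m^3


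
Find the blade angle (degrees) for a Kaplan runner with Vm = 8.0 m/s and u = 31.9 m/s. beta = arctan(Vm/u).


beta = arctan(8.0 / 31.9) = 14.0785 degrees


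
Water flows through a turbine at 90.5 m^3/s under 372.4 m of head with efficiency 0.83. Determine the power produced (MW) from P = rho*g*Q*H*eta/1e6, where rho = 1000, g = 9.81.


P = 1000 * 9.81 * 90.5 * 372.4 * 0.83 / 1e6 = 274.4134 MW


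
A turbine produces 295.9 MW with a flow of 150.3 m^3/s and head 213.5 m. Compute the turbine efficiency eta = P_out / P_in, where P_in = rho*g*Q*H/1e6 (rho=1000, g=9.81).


P_in = 1000 * 9.81 * 150.3 * 213.5 / 1e6 = 314.7936 MW
eta = 295.9 / 314.7936 = 0.9400


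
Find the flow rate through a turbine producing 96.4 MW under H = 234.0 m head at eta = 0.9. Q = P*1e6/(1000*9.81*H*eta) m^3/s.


Q = 96.4 * 1e6 / (1000 * 9.81 * 234.0 * 0.9) = 46.6605 m^3/s


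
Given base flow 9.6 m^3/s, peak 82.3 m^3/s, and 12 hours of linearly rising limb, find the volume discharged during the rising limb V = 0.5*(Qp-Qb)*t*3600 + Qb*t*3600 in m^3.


V = 0.5*(82.3 - 9.6)*12*3600 + 9.6*12*3600 = 1.9850e+06 m^3


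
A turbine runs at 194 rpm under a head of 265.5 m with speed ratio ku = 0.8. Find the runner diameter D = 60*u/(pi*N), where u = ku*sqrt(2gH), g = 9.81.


u = 0.8 * sqrt(2*9.81*265.5) = 57.7393 m/s
D = 60 * 57.7393 / (pi * 194) = 5.6842 m


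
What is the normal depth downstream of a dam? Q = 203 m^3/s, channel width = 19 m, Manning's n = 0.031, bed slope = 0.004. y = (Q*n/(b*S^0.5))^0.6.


y = (203 * 0.031 / (19 * 0.004^0.5))^0.6 = 2.7005 m


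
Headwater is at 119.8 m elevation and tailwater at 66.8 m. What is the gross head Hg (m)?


Hg = 119.8 - 66.8 = 53.0000 m


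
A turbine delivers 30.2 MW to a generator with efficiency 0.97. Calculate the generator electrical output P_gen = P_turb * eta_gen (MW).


P_gen = 30.2 * 0.97 = 29.2940 MW


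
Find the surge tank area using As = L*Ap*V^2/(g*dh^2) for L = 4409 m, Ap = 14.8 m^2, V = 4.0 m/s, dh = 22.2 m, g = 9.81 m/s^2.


As = 4409 * 14.8 * 4.0^2 / (9.81 * 22.2^2) = 215.9468 m^2


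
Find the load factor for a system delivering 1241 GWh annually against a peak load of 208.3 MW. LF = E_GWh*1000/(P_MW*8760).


LF = 1241 * 1000 / (208.3 * 8760) = 0.6801


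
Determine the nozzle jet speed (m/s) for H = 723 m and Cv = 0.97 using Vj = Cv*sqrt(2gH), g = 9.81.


Vj = 0.97 * sqrt(2*9.81*723) = 115.5288 m/s


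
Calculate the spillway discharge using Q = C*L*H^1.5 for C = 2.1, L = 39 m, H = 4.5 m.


Q = 2.1 * 39 * 4.5^1.5 = 781.8126 m^3/s


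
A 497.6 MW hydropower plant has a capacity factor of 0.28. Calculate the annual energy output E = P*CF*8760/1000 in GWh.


E = 497.6 * 0.28 * 8760 / 1000 = 1220.5133 GWh


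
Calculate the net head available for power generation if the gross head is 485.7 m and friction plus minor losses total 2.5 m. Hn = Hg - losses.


Hn = 485.7 - 2.5 = 483.2000 m


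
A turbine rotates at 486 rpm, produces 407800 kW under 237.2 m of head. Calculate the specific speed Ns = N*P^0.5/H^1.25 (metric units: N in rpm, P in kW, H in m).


Ns = 486 * 407800^0.5 / 237.2^1.25 = 333.4007


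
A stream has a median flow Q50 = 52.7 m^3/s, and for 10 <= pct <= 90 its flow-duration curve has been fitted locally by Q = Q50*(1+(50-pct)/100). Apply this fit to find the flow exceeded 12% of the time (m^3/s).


Q = 52.7 * (1 + (50 - 12)/100) = 72.7260 m^3/s


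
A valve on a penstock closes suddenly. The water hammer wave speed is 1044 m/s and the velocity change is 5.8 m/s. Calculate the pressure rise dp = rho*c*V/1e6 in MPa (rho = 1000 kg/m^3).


dp = 1000 * 1044 * 5.8 / 1e6 = 6.0552 MPa


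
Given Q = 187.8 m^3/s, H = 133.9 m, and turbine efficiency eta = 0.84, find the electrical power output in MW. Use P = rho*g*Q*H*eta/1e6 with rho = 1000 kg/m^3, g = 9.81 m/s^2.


P = 1000 * 9.81 * 187.8 * 133.9 * 0.84 / 1e6 = 207.2166 MW


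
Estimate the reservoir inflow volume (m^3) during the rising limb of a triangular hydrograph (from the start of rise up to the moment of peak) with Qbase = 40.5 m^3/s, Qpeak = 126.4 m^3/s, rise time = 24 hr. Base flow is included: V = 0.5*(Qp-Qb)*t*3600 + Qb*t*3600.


V = 0.5*(126.4 - 40.5)*24*3600 + 40.5*24*3600 = 7.2101e+06 m^3


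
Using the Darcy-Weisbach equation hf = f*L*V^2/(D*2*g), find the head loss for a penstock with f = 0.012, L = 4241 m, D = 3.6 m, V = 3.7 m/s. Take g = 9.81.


hf = 0.012 * 4241 * 3.7^2 / (3.6 * 2 * 9.81) = 9.8640 m


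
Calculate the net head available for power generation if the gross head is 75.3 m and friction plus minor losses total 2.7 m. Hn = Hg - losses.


Hn = 75.3 - 2.7 = 72.6000 m


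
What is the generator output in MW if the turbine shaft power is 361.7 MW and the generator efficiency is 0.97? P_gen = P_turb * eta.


P_gen = 361.7 * 0.97 = 350.8490 MW


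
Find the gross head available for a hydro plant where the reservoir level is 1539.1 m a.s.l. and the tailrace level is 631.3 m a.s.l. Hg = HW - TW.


Hg = 1539.1 - 631.3 = 907.8000 m


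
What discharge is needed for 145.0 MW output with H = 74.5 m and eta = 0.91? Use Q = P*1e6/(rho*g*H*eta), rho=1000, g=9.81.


Q = 145.0 * 1e6 / (1000 * 9.81 * 74.5 * 0.91) = 218.0225 m^3/s


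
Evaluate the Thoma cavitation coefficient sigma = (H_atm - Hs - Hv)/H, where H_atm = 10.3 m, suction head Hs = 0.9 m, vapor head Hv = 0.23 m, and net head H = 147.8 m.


sigma = (10.3 - 0.9 - 0.23) / 147.8 = 0.0620


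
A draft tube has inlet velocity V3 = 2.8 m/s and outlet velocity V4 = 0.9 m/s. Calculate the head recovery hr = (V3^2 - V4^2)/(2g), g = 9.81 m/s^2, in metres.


hr = (2.8^2 - 0.9^2) / (2*9.81) = 0.3583 m


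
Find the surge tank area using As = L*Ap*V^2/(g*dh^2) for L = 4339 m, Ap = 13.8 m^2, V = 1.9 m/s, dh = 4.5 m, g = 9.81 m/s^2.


As = 4339 * 13.8 * 1.9^2 / (9.81 * 4.5^2) = 1088.1328 m^2


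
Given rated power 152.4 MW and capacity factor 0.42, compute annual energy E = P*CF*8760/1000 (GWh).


E = 152.4 * 0.42 * 8760 / 1000 = 560.7101 GWh


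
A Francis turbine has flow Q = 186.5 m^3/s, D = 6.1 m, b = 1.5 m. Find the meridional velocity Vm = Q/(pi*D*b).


Vm = 186.5 / (pi * 6.1 * 1.5) = 6.4880 m/s


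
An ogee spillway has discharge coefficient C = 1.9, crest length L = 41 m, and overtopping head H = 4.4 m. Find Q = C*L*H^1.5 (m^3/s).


Q = 1.9 * 41 * 4.4^1.5 = 718.9794 m^3/s


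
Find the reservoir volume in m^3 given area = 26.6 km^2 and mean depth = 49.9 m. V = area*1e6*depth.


V = 26.6 * 1e6 * 49.9 = 1.3273e+09 m^3


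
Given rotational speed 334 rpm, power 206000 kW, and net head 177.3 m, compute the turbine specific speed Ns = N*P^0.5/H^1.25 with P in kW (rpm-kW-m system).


Ns = 334 * 206000^0.5 / 177.3^1.25 = 234.3118


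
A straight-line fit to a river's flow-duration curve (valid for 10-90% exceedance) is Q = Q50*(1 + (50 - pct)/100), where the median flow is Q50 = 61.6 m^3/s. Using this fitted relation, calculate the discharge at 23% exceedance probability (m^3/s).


Q = 61.6 * (1 + (50 - 23)/100) = 78.2320 m^3/s


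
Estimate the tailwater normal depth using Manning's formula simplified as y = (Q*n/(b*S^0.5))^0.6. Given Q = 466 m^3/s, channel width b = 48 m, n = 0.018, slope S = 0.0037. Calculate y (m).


y = (466 * 0.018 / (48 * 0.0037^0.5))^0.6 = 1.8836 m


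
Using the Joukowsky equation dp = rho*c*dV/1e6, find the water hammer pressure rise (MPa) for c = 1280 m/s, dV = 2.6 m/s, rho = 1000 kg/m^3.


dp = 1000 * 1280 * 2.6 / 1e6 = 3.3280 MPa


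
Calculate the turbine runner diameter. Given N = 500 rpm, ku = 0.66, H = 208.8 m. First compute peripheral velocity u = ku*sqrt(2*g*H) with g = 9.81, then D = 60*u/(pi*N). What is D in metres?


u = 0.66 * sqrt(2*9.81*208.8) = 42.2434 m/s
D = 60 * 42.2434 / (pi * 500) = 1.6136 m


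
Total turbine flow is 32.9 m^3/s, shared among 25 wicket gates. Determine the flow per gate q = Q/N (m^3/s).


q = 32.9 / 25 = 1.3160 m^3/s


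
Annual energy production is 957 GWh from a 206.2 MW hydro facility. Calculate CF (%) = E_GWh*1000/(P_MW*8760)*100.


CF = 957 * 1000 / (206.2 * 8760) * 100 = 52.9809 %


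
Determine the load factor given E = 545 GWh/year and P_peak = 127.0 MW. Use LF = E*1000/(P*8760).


LF = 545 * 1000 / (127.0 * 8760) = 0.4899


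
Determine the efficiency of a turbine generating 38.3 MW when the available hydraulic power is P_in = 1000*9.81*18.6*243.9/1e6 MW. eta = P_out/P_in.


P_in = 1000 * 9.81 * 18.6 * 243.9 / 1e6 = 44.5035 MW
eta = 38.3 / 44.5035 = 0.8606


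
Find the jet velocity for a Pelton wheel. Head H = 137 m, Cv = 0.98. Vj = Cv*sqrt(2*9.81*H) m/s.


Vj = 0.98 * sqrt(2*9.81*137) = 50.8084 m/s


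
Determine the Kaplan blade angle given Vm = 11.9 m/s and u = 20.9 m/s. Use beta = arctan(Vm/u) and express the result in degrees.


beta = arctan(11.9 / 20.9) = 29.6562 degrees


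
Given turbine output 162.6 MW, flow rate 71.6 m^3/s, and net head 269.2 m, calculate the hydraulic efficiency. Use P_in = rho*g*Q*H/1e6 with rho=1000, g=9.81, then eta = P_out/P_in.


P_in = 1000 * 9.81 * 71.6 * 269.2 / 1e6 = 189.0850 MW
eta = 162.6 / 189.0850 = 0.8599


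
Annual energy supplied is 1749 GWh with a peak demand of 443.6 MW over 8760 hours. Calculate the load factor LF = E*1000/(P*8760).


LF = 1749 * 1000 / (443.6 * 8760) = 0.4501


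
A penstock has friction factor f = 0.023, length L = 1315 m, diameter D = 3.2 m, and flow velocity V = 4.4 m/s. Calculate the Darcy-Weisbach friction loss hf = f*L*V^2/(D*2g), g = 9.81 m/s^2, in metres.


hf = 0.023 * 1315 * 4.4^2 / (3.2 * 2 * 9.81) = 9.3263 m


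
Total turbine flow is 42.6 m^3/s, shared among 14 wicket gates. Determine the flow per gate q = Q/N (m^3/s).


q = 42.6 / 14 = 3.0429 m^3/s


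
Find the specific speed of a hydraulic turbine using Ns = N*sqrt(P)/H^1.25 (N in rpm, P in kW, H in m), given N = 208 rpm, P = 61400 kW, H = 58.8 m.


Ns = 208 * 61400^0.5 / 58.8^1.25 = 316.5380


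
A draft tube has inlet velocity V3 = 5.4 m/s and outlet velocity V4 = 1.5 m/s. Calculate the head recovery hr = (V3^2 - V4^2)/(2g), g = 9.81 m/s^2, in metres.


hr = (5.4^2 - 1.5^2) / (2*9.81) = 1.3716 m


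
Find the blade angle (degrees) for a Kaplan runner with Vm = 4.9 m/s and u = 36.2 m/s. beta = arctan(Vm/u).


beta = arctan(4.9 / 36.2) = 7.7087 degrees


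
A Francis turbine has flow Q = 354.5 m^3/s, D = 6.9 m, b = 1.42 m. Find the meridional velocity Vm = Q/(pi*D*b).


Vm = 354.5 / (pi * 6.9 * 1.42) = 11.5167 m/s


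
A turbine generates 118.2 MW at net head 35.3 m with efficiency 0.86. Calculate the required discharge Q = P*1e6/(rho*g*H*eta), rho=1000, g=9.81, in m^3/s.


Q = 118.2 * 1e6 / (1000 * 9.81 * 35.3 * 0.86) = 396.8947 m^3/s


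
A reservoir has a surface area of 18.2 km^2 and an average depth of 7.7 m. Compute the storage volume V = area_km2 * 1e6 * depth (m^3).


V = 18.2 * 1e6 * 7.7 = 1.4014e+08 m^3


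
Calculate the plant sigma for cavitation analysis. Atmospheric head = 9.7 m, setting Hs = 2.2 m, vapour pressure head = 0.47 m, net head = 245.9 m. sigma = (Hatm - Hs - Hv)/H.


sigma = (9.7 - 2.2 - 0.47) / 245.9 = 0.0286
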